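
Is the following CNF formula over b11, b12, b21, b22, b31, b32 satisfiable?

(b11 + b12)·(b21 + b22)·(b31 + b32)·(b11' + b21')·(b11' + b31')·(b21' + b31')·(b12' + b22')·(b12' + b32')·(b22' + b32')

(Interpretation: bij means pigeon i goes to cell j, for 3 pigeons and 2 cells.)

Try b11 = 1.
Unit clause (b21') forces b21 = 0.
Unit clause (b22) forces b22 = 1.
Unit clause (b31') forces b31 = 0.
Unit clause (b32) forces b32 = 1.
That conflicts with the unit clause (b32').
Backtrack on b11: now try b11 = 0.
Unit clause (b12) forces b12 = 1.
Unit clause (b22') forces b22 = 0.
Unit clause (b21) forces b21 = 1.
Unit clause (b31') forces b31 = 0.
Unit clause (b32) forces b32 = 1.
That conflicts with the unit clause (b32').
Neither b11 = 1 nor b11 = 0 works.
No assignment satisfies every clause.

No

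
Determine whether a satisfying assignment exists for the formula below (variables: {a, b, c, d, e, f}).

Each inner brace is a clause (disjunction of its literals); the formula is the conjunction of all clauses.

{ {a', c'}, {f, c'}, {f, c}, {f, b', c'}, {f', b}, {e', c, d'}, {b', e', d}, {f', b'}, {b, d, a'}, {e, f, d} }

Case a = 0:
Case f = 1:
Unit clause (b) forces b = 1.
But (b') is also a unit clause — contradiction.
Backtrack on f: now try f = 0.
Unit clause (c') forces c = 0.
But (c) is also a unit clause — contradiction.
Either choice for f ends in contradiction.
Backtrack on a: now try a = 1.
Unit clause (c') forces c = 0.
Unit clause (f) forces f = 1.
Unit clause (b) forces b = 1.
But (b') is also a unit clause — contradiction.
Either choice for a ends in contradiction.
No assignment satisfies every clause.

Unsatisfiable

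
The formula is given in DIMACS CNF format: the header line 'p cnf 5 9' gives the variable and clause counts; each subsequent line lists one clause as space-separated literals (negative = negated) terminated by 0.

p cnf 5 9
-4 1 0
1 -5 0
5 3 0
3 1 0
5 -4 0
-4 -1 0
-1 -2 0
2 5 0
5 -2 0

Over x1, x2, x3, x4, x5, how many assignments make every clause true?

There are 2^5 = 32 truth assignments over (x1, x2, x3, x4, x5).
Split on x2. With x2 = True, the clauses containing x2 are satisfied and ¬x2 drops from the rest; 0 of the 2^4 = 16 assignments to the other variables satisfy what remains.
With x2 = False, by the same count on the reduced clause set, 2 assignments work.
(One model: x1=T, x2=F, x3=F, x4=F, x5=T.)
Total: 0 + 2 = 2.

2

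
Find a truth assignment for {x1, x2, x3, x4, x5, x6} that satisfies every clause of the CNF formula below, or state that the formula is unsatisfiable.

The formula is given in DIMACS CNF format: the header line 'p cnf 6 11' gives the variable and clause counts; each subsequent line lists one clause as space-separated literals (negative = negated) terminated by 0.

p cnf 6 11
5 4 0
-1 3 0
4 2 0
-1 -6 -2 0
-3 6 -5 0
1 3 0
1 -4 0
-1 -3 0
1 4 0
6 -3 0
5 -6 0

Case x5 = True:
Case x1 = False:
(x3) alone gives x3 = True.
(x6) alone gives x6 = True.
(¬x4) alone gives x4 = False.
Now (x4) is unsatisfied and unit — conflict.
Undo x1 and try x1 = True.
(x3) alone gives x3 = True.
Now (¬x3) is unsatisfied and unit — conflict.
Both values of x1 lead to a conflict.
Undo x5 and try x5 = False.
(x4) alone gives x4 = True.
(x1) alone gives x1 = True.
(x3) alone gives x3 = True.
Now (¬x3) is unsatisfied and unit — conflict.
Both values of x5 lead to a conflict.

UNSATISFIABLE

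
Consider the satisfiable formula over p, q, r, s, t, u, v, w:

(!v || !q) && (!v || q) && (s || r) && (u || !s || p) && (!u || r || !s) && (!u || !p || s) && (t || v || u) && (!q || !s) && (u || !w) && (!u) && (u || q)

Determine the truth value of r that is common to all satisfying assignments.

Suppose r = false.
From the singleton clause (s), s = true.
From the singleton clause (!u), u = false.
From the singleton clause (p), p = true.
From the singleton clause (!q), q = false.
That conflicts with the unit clause (q).
So every satisfying assignment has r = True.

True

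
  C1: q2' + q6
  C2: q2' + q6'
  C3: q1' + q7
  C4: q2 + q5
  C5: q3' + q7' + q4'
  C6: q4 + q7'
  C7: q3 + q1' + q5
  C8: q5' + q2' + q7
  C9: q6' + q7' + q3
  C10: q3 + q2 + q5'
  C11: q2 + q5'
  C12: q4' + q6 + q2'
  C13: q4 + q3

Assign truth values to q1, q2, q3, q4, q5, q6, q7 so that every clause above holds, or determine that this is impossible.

UNSATISFIABLE

Branch on q2: set q2 = 0.
The clause (q5) is unit, so q5 = 1.
Now (q5') is unsatisfied and unit — conflict.
So q2 must be the other value — set q2 = 1.
The clause (q6) is unit, so q6 = 1.
Now (q6') is unsatisfied and unit — conflict.
Neither q2 = 1 nor q2 = 0 works.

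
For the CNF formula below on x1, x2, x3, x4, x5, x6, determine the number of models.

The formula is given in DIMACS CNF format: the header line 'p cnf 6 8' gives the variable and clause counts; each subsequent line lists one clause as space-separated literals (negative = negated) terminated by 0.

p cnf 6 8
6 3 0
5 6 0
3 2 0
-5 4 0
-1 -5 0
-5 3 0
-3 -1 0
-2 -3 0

There are 2^6 = 64 truth assignments over (x1, x2, x3, x4, x5, x6).
Split on x5. With x5 = True, the clauses containing x5 are satisfied and ¬x5 drops from the rest; 2 of the 2^5 = 32 assignments to the other variables satisfy what remains.
With x5 = False, by the same count on the reduced clause set, 6 assignments work.
Total: 2 + 6 = 8.

8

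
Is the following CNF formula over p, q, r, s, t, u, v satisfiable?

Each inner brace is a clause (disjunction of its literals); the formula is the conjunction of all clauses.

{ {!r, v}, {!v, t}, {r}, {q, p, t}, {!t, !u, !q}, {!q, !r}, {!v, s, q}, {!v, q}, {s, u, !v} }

No

Unit clause (r) forces r = true.
Unit clause (v) forces v = true.
Unit clause (t) forces t = true.
Unit clause (!q) forces q = false.
Now (q) is unsatisfied and unit — conflict.
No assignment satisfies every clause.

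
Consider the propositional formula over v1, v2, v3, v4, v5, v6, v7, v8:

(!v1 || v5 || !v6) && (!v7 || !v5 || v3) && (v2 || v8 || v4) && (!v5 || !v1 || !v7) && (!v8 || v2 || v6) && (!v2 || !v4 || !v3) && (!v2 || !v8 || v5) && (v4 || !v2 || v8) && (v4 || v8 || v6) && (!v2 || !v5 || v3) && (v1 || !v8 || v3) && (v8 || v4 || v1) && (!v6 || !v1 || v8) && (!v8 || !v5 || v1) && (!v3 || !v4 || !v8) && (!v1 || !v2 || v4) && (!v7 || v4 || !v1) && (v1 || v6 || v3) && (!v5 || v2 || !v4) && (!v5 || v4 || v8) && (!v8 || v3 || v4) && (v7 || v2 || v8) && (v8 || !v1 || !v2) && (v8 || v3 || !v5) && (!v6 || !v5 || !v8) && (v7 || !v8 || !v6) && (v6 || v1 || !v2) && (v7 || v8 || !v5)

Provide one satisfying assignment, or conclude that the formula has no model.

Try v1 = true.
Try v5 = false.
(!v6) alone gives v6 = false.
Try v8 = false.
(v4) alone gives v4 = true.
(!v2) alone gives v2 = false.
(v7) alone gives v7 = true.
Every clause is now satisfied; v3 is unconstrained.

v1: true, v2: false, v3: true, v4: true, v5: false, v6: false, v7: true, v8: false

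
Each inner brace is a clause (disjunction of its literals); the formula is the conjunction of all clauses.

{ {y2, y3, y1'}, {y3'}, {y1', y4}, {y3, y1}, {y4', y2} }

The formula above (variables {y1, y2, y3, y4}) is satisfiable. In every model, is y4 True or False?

True

Suppose y4 = 0.
Unit clause (y3') forces y3 = 0.
Unit clause (y1') forces y1 = 0.
But (y1) is also a unit clause — contradiction.
So every satisfying assignment has y4 = True.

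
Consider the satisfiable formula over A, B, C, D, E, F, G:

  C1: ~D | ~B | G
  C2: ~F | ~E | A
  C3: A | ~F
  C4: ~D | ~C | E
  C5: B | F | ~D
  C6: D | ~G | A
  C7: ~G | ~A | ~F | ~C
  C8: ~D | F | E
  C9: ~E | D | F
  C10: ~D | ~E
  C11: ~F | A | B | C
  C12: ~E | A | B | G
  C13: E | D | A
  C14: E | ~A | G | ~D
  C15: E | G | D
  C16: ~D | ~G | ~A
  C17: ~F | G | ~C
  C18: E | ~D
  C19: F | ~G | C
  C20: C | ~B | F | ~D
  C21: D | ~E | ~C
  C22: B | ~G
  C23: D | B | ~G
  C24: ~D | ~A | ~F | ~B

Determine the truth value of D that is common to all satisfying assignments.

Suppose D = 1.
From the singleton clause (~E), E = 0.
Now (E) is unsatisfied and unit — conflict.
So every satisfying assignment has D = False.

False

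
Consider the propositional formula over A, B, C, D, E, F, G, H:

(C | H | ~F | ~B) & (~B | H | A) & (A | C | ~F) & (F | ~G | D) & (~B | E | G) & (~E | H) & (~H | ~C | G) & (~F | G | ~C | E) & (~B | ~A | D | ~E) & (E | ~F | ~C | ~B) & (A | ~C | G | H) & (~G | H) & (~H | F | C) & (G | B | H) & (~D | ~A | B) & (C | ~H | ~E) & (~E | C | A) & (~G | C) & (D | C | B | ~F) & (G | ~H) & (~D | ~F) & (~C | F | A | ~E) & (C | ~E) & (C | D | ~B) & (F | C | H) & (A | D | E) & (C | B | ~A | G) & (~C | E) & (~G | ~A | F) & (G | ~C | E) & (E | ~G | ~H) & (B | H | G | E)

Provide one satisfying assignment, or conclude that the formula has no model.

A: 0, B: 0, C: 1, D: 0, E: 1, F: 1, G: 1, H: 1

Suppose E = 1.
The clause (H) is unit, so H = 1.
The clause (C) is unit, so C = 1.
The clause (G) is unit, so G = 1.
Suppose F = 1.
The clause (~D) is unit, so D = 0.
Suppose B = 0.
No clause remains; A is free.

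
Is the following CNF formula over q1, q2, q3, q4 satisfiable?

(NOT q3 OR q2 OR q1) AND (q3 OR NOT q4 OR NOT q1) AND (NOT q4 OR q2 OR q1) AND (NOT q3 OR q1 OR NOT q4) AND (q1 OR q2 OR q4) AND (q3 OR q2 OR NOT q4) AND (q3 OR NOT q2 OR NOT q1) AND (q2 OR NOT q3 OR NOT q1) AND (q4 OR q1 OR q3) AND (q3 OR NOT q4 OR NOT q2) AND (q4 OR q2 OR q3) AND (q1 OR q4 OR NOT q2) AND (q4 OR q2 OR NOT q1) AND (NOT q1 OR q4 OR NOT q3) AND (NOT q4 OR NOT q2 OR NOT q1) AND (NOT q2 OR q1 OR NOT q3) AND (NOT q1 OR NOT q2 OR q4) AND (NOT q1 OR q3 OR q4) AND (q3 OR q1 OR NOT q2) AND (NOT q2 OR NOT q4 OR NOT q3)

Unsatisfiable

Case q3 = false:
Case q4 = false:
Unit clause (q1) forces q1 = true.
Now (NOT q1) is unsatisfied and unit — conflict.
Backtrack on q4: now try q4 = true.
Unit clause (NOT q1) forces q1 = false.
Unit clause (q2) forces q2 = true.
Now (NOT q2) is unsatisfied and unit — conflict.
Both values of q4 lead to a conflict.
Backtrack on q3: now try q3 = true.
Case q2 = true:
Unit clause (q1) forces q1 = true.
Unit clause (q4) forces q4 = true.
Now (NOT q4) is unsatisfied and unit — conflict.
Backtrack on q2: now try q2 = false.
Unit clause (q1) forces q1 = true.
Now (NOT q1) is unsatisfied and unit — conflict.
Both values of q2 lead to a conflict.
Both values of q3 lead to a conflict.
No assignment satisfies every clause.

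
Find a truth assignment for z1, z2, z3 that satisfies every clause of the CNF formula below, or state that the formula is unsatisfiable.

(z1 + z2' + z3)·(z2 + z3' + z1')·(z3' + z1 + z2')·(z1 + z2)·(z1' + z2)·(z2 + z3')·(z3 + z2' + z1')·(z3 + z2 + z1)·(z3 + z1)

z1 ↦ 1, z2 ↦ 1, z3 ↦ 1

Suppose z1 = 1.
From the singleton clause (z2), z2 = 1.
From the singleton clause (z3), z3 = 1.
This assignment satisfies each clause.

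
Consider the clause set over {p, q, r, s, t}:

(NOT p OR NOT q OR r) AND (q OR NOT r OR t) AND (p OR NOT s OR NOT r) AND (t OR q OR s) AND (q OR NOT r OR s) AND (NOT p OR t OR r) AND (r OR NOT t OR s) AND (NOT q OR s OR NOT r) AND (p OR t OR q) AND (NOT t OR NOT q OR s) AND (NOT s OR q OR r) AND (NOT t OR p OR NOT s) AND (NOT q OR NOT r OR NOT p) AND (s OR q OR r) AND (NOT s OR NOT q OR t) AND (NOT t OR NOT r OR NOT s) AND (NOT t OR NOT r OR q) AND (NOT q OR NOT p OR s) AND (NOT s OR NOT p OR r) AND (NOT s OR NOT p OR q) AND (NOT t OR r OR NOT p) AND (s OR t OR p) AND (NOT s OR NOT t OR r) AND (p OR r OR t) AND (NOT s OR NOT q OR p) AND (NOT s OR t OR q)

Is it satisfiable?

Branch on p: set p = false.
Branch on s: set s = false.
From the singleton clause (t), t = true.
From the singleton clause (r), r = true.
From the singleton clause (q), q = true.
Now (NOT q) is unsatisfied and unit — conflict.
So s must be the other value — set s = true.
From the singleton clause (NOT r), r = false.
From the singleton clause (q), q = true.
Now (NOT q) is unsatisfied and unit — conflict.
Both values of s lead to a conflict.
So p must be the other value — set p = true.
Branch on q: set q = false.
From the singleton clause (NOT s), s = false.
From the singleton clause (t), t = true.
From the singleton clause (NOT r), r = false.
Now (r) is unsatisfied and unit — conflict.
So q must be the other value — set q = true.
From the singleton clause (r), r = true.
Now (NOT r) is unsatisfied and unit — conflict.
Both values of q lead to a conflict.
Both values of p lead to a conflict.
No assignment satisfies every clause.

No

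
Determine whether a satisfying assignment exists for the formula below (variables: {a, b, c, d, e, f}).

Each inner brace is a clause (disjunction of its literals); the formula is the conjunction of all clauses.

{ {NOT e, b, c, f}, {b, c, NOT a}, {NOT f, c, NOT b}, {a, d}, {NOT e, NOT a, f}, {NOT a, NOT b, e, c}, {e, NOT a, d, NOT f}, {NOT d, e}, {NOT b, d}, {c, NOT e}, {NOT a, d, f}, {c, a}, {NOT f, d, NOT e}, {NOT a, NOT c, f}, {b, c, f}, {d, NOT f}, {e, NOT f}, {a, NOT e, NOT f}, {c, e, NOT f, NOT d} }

Yes

Try a = true.
Try b = true.
Unit clause (d) forces d = true.
Unit clause (e) forces e = true.
Unit clause (f) forces f = true.
Unit clause (c) forces c = true.
Every clause now holds.
A satisfying assignment: a=true; b=true; c=true; d=true; e=true; f=true.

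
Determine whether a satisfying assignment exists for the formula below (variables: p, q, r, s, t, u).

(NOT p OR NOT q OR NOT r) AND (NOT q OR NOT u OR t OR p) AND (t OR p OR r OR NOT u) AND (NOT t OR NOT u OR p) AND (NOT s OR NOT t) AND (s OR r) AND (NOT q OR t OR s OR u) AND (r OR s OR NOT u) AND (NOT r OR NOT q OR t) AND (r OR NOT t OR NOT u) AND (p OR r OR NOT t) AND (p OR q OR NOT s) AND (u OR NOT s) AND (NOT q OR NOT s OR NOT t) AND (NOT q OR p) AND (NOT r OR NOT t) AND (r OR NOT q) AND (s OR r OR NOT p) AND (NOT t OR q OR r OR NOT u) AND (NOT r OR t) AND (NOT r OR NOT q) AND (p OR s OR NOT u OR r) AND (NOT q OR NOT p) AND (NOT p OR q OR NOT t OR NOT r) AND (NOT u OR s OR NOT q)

Case s = true:
The clause (NOT t) is unit, so t = false.
The clause (u) is unit, so u = true.
The clause (NOT r) is unit, so r = false.
The clause (p) is unit, so p = true.
The clause (NOT q) is unit, so q = false.
Every clause now holds.
A satisfying assignment: p=true; q=false; r=false; s=true; t=false; u=true.

Yes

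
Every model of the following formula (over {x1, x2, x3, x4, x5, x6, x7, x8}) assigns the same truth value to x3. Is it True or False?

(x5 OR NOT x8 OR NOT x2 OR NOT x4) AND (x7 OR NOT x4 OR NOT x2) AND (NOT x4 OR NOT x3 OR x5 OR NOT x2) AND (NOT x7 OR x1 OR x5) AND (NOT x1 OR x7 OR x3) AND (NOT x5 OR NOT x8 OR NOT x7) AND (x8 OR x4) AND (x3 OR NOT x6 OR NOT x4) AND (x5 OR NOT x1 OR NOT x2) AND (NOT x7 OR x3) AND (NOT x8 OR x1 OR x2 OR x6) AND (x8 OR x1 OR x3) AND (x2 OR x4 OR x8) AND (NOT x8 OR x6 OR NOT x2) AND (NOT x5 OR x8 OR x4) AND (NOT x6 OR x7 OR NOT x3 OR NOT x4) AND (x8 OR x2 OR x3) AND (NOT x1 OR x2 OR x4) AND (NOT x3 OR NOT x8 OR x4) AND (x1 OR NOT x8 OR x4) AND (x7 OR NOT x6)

Suppose x3 = false.
(NOT x7) alone gives x7 = false.
(NOT x1) alone gives x1 = false.
(x8) alone gives x8 = true.
(x4) alone gives x4 = true.
(NOT x2) alone gives x2 = false.
(NOT x6) alone gives x6 = false.
Now (x6) is unsatisfied and unit — conflict.
So every satisfying assignment has x3 = True.

True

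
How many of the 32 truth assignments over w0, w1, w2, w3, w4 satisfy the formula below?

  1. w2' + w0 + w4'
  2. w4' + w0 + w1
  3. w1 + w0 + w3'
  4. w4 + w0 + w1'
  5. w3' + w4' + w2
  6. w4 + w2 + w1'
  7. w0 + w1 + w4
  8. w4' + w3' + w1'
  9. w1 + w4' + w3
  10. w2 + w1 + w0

10

There are 2^5 = 32 truth assignments over (w0, w1, w2, w3, w4).
Split on w0. With w0 = 1, the clauses containing w0 are satisfied and w0' drops from the rest; 9 of the 2^4 = 16 assignments to the other variables satisfy what remains.
With w0 = 0, by the same count on the reduced clause set, 1 assignment works.
Total: 9 + 1 = 10.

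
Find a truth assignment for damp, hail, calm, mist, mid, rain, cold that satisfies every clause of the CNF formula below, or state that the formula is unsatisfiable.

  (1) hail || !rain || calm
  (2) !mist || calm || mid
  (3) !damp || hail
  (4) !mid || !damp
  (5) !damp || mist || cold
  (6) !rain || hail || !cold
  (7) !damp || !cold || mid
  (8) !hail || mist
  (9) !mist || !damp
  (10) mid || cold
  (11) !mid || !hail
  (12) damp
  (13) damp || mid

UNSATISFIABLE

From the singleton clause (damp), damp = true.
From the singleton clause (hail), hail = true.
From the singleton clause (!mid), mid = false.
From the singleton clause (!cold), cold = false.
That conflicts with the unit clause (cold).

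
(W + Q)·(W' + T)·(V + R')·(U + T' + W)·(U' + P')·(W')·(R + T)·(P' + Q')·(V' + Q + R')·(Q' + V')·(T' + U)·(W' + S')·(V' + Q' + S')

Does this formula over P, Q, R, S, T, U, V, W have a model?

From the singleton clause (W'), W = 0.
From the singleton clause (Q), Q = 1.
From the singleton clause (P'), P = 0.
From the singleton clause (V'), V = 0.
From the singleton clause (R'), R = 0.
From the singleton clause (T), T = 1.
From the singleton clause (U), U = 1.
Every clause is now satisfied; S is unconstrained.
A satisfying assignment: P ↦ 0,  Q ↦ 1,  R ↦ 0,  S ↦ 0,  T ↦ 1,  U ↦ 1,  V ↦ 0,  W ↦ 0.

Yes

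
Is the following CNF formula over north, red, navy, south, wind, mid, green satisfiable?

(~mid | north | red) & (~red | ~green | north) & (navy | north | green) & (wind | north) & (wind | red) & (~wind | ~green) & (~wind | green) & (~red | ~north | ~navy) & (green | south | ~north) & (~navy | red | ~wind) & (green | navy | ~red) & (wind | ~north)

Try wind = 1.
Unit clause (~green) forces green = 0.
That conflicts with the unit clause (green).
So wind must be the other value — set wind = 0.
Unit clause (north) forces north = 1.
That conflicts with the unit clause (~north).
Either choice for wind ends in contradiction.
No assignment satisfies every clause.

Unsatisfiable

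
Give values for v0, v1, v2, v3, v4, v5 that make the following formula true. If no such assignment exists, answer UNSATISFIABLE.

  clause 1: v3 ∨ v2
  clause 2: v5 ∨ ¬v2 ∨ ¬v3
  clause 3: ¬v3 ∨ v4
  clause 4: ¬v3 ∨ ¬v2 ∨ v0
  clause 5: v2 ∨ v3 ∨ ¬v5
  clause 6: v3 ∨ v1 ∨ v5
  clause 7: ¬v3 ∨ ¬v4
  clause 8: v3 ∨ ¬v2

Suppose v3 = True.
The clause (v4) is unit, so v4 = True.
That conflicts with the unit clause (¬v4).
Backtrack on v3: now try v3 = False.
The clause (v2) is unit, so v2 = True.
That conflicts with the unit clause (¬v2).
Neither v3 = True nor v3 = False works.

UNSATISFIABLE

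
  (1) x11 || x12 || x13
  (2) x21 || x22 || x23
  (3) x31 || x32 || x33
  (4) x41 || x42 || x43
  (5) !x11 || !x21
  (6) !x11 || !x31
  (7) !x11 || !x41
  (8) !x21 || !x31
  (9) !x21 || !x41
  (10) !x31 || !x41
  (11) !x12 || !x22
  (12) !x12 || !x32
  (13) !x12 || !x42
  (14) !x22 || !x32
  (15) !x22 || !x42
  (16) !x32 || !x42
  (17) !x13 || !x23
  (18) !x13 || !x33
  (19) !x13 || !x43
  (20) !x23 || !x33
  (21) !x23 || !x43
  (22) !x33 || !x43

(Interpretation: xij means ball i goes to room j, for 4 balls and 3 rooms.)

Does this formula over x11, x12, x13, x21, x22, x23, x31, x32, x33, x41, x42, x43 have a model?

Branch on x11: set x11 = false.
Branch on x12: set x12 = true.
From the singleton clause (!x22), x22 = false.
From the singleton clause (!x32), x32 = false.
From the singleton clause (!x42), x42 = false.
Branch on x21: set x21 = true.
From the singleton clause (!x31), x31 = false.
From the singleton clause (x33), x33 = true.
From the singleton clause (!x41), x41 = false.
From the singleton clause (x43), x43 = true.
That conflicts with the unit clause (!x43).
Backtrack on x21: now try x21 = false.
From the singleton clause (x23), x23 = true.
From the singleton clause (!x13), x13 = false.
From the singleton clause (!x33), x33 = false.
From the singleton clause (x31), x31 = true.
From the singleton clause (!x41), x41 = false.
From the singleton clause (x43), x43 = true.
That conflicts with the unit clause (!x43).
Both values of x21 lead to a conflict.
Backtrack on x12: now try x12 = false.
From the singleton clause (x13), x13 = true.
From the singleton clause (!x23), x23 = false.
From the singleton clause (!x33), x33 = false.
From the singleton clause (!x43), x43 = false.
Branch on x21: set x21 = true.
From the singleton clause (!x31), x31 = false.
From the singleton clause (x32), x32 = true.
From the singleton clause (!x41), x41 = false.
From the singleton clause (x42), x42 = true.
That conflicts with the unit clause (!x42).
Backtrack on x21: now try x21 = false.
From the singleton clause (x22), x22 = true.
From the singleton clause (!x32), x32 = false.
From the singleton clause (x31), x31 = true.
From the singleton clause (!x41), x41 = false.
From the singleton clause (x42), x42 = true.
That conflicts with the unit clause (!x42).
Both values of x21 lead to a conflict.
Both values of x12 lead to a conflict.
Backtrack on x11: now try x11 = true.
From the singleton clause (!x21), x21 = false.
From the singleton clause (!x31), x31 = false.
From the singleton clause (!x41), x41 = false.
Branch on x22: set x22 = true.
From the singleton clause (!x12), x12 = false.
From the singleton clause (!x32), x32 = false.
From the singleton clause (x33), x33 = true.
From the singleton clause (!x42), x42 = false.
From the singleton clause (x43), x43 = true.
That conflicts with the unit clause (!x43).
Backtrack on x22: now try x22 = false.
From the singleton clause (x23), x23 = true.
From the singleton clause (!x13), x13 = false.
From the singleton clause (!x33), x33 = false.
From the singleton clause (x32), x32 = true.
From the singleton clause (!x12), x12 = false.
From the singleton clause (!x42), x42 = false.
From the singleton clause (x43), x43 = true.
That conflicts with the unit clause (!x43).
Both values of x22 lead to a conflict.
Both values of x11 lead to a conflict.
No assignment satisfies every clause.

No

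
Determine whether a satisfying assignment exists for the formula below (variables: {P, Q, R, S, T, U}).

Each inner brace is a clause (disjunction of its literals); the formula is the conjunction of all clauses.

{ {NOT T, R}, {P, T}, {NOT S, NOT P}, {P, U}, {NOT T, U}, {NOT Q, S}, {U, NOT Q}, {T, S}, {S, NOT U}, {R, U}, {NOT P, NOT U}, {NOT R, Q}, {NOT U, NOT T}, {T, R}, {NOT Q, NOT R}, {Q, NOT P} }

No

Case T = false:
Unit clause (P) forces P = true.
Unit clause (NOT S) forces S = false.
Now (S) is unsatisfied and unit — conflict.
So T must be the other value — set T = true.
Unit clause (R) forces R = true.
Unit clause (U) forces U = true.
Now (NOT U) is unsatisfied and unit — conflict.
Neither T = true nor T = false works.
No assignment satisfies every clause.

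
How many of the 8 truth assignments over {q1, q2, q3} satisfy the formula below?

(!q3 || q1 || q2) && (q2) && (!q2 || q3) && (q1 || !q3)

1

There are 2^3 = 8 truth assignments over (q1, q2, q3).
Split on q2. With q2 = true, the clauses containing q2 are satisfied and !q2 drops from the rest; 1 of the 2^2 = 4 assignments to the other variables satisfy what remains.
With q2 = false, by the same count on the reduced clause set, 0 assignments work.
(One model: q1=T, q2=T, q3=T.)
Total: 1 + 0 = 1.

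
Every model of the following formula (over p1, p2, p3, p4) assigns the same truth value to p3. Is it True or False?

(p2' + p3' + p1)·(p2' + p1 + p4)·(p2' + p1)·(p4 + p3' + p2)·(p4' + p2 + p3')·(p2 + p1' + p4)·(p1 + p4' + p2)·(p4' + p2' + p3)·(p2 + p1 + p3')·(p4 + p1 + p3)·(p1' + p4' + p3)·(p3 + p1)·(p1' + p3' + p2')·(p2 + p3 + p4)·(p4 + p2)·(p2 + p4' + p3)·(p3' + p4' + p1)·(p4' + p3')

Suppose p3 = 1.
From the singleton clause (p4'), p4 = 0.
From the singleton clause (p2), p2 = 1.
From the singleton clause (p1), p1 = 1.
But (p1') is also a unit clause — contradiction.
So every satisfying assignment has p3 = False.

False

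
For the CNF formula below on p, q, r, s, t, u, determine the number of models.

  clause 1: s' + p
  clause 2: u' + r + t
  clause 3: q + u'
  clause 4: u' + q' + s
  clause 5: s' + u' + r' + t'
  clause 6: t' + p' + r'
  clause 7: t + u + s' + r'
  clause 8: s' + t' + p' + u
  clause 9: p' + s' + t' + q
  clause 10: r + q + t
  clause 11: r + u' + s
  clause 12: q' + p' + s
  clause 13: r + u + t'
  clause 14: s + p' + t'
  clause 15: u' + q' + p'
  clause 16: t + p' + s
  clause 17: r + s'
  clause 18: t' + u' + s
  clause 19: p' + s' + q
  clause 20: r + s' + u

5

There are 2^6 = 64 truth assignments over (p, q, r, s, t, u).
Split on p. With p = 1, the clauses containing p are satisfied and p' drops from the rest; 0 of the 2^5 = 32 assignments to the other variables satisfy what remains.
With p = 0, by the same count on the reduced clause set, 5 assignments work.
Total: 0 + 5 = 5.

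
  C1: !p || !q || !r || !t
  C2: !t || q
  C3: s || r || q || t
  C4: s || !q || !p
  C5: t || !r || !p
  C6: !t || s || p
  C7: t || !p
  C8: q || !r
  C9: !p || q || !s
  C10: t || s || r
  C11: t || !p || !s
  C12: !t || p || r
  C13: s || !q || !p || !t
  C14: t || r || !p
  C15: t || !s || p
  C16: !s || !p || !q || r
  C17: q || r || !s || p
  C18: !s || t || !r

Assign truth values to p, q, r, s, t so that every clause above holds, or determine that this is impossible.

p=false, q=true, r=true, s=true, t=true

Suppose t = true.
From the singleton clause (q), q = true.
Suppose p = false.
From the singleton clause (s), s = true.
From the singleton clause (r), r = true.
This assignment satisfies each clause.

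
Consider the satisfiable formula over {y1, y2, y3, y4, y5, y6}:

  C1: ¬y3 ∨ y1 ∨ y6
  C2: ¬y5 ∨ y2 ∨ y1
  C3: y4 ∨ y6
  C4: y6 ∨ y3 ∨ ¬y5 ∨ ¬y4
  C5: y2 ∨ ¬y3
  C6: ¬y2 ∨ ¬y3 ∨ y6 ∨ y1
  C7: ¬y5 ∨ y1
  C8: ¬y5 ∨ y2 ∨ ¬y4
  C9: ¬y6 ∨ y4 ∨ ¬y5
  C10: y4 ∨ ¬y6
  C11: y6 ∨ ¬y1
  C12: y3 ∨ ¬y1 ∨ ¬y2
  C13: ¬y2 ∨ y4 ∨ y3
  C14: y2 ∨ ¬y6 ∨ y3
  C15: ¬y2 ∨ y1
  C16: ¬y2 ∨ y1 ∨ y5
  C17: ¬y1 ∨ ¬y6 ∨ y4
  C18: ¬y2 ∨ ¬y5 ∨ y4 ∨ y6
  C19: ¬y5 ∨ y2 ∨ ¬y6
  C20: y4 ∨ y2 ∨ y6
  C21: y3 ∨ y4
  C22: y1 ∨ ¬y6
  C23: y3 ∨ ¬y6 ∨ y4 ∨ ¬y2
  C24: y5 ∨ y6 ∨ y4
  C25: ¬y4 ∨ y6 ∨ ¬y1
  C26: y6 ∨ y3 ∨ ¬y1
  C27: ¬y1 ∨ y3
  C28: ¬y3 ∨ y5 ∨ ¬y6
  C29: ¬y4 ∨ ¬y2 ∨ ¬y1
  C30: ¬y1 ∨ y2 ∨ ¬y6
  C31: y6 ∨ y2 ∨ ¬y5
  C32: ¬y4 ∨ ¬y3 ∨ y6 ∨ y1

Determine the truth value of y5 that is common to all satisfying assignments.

Suppose y5 = True.
(y1) alone gives y1 = True.
(y6) alone gives y6 = True.
(y4) alone gives y4 = True.
(y2) alone gives y2 = True.
That conflicts with the unit clause (¬y2).
So every satisfying assignment has y5 = False.

False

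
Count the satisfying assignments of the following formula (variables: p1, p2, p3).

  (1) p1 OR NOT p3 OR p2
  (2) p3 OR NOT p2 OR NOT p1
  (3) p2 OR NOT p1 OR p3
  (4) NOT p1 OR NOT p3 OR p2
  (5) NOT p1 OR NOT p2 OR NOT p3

There are 2^3 = 8 truth assignments over (p1, p2, p3).
Check each against the 5 clauses (columns in the order p1, p2, p3):
  F F F  ✓ satisfies all
  F F T  ✗ fails (p1 OR NOT p3 OR p2)
  F T F  ✓ satisfies all
  F T T  ✓ satisfies all
  T F F  ✗ fails (p2 OR NOT p1 OR p3)
  T F T  ✗ fails (NOT p1 OR NOT p3 OR p2)
  T T F  ✗ fails (p3 OR NOT p2 OR NOT p1)
  T T T  ✗ fails (NOT p1 OR NOT p2 OR NOT p3)
3 of the 8 rows are models.

3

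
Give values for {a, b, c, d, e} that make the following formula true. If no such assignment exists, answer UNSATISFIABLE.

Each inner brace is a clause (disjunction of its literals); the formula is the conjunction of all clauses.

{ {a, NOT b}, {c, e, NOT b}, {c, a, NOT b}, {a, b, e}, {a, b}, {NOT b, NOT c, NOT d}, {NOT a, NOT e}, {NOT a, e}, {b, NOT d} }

Branch on a: set a = true.
(NOT e) alone gives e = false.
But (e) is also a unit clause — contradiction.
That branch fails; take a = false instead.
(NOT b) alone gives b = false.
But (b) is also a unit clause — contradiction.
Neither a = true nor a = false works.

UNSATISFIABLE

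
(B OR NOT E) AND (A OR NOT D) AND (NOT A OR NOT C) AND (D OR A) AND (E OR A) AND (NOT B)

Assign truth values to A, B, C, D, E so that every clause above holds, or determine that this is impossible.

A=true,  B=false,  C=false,  D=true,  E=false

The clause (NOT B) is unit, so B = false.
The clause (NOT E) is unit, so E = false.
The clause (A) is unit, so A = true.
The clause (NOT C) is unit, so C = false.
Every clause is now satisfied; D is unconstrained.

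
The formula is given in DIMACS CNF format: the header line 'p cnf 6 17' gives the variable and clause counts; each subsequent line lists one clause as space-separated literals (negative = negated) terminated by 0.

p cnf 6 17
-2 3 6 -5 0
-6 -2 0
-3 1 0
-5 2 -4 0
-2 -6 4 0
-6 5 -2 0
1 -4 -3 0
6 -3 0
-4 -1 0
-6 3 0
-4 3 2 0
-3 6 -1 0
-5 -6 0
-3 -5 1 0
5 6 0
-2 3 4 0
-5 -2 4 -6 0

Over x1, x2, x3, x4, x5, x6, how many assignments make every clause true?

3

There are 2^6 = 64 truth assignments over (x1, x2, x3, x4, x5, x6).
Split on x2. With x2 = True, the clauses containing x2 are satisfied and ¬x2 drops from the rest; 0 of the 2^5 = 32 assignments to the other variables satisfy what remains.
With x2 = False, by the same count on the reduced clause set, 3 assignments work.
Total: 0 + 3 = 3.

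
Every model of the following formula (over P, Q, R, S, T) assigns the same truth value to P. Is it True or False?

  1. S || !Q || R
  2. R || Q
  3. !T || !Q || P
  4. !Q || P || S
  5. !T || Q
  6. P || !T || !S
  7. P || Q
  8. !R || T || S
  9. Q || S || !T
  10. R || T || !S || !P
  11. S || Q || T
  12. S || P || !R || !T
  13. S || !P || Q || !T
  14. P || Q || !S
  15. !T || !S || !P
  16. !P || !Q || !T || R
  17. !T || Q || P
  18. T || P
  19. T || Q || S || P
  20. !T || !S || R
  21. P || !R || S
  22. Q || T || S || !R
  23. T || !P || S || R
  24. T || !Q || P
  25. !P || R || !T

Suppose P = false.
(Q) alone gives Q = true.
(!T) alone gives T = false.
Now (T) is unsatisfied and unit — conflict.
So every satisfying assignment has P = True.

True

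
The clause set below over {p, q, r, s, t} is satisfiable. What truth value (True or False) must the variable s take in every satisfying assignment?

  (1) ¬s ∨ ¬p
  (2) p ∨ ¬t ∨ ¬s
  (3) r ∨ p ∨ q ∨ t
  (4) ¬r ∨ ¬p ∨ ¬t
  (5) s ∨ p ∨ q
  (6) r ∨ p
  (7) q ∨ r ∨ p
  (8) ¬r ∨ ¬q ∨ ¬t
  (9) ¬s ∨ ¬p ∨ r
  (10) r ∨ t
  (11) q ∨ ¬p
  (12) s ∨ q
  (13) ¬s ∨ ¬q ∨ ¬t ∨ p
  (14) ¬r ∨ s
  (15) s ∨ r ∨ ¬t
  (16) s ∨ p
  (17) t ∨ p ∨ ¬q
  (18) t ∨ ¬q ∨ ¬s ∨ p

True

Suppose s = False.
Unit clause (q) forces q = True.
Unit clause (¬r) forces r = False.
Unit clause (p) forces p = True.
Unit clause (t) forces t = True.
But (¬t) is also a unit clause — contradiction.
So every satisfying assignment has s = True.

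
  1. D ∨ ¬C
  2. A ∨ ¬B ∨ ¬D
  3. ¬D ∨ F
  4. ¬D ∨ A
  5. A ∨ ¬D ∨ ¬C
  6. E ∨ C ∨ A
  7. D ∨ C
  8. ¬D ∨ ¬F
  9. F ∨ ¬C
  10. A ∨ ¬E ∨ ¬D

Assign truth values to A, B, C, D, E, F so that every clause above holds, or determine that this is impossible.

UNSATISFIABLE

Suppose D = True.
Unit clause (F) forces F = True.
That conflicts with the unit clause (¬F).
So D must be the other value — set D = False.
Unit clause (¬C) forces C = False.
That conflicts with the unit clause (C).
Either choice for D ends in contradiction.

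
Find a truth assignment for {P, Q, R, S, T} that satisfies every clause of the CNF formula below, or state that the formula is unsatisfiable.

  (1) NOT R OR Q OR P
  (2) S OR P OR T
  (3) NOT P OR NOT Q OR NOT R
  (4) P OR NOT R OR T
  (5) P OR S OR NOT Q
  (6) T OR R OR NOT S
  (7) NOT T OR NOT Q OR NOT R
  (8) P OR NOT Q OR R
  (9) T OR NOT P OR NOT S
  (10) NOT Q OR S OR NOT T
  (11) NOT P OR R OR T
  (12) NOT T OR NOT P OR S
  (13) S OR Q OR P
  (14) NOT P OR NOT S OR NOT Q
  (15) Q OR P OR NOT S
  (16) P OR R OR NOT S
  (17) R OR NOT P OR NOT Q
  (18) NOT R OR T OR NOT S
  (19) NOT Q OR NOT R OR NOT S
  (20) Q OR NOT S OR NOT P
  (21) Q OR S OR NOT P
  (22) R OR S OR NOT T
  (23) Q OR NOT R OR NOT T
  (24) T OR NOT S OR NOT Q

Branch on R: set R = false.
Branch on T: set T = true.
(S) alone gives S = true.
(P) alone gives P = true.
(NOT Q) alone gives Q = false.
But (Q) is also a unit clause — contradiction.
That branch fails; take T = false instead.
(NOT S) alone gives S = false.
(P) alone gives P = true.
But (NOT P) is also a unit clause — contradiction.
Both values of T lead to a conflict.
That branch fails; take R = true instead.
Branch on Q: set Q = true.
(NOT P) alone gives P = false.
(T) alone gives T = true.
But (NOT T) is also a unit clause — contradiction.
That branch fails; take Q = false instead.
(P) alone gives P = true.
(NOT S) alone gives S = false.
But (S) is also a unit clause — contradiction.
Both values of Q lead to a conflict.
Both values of R lead to a conflict.

UNSATISFIABLE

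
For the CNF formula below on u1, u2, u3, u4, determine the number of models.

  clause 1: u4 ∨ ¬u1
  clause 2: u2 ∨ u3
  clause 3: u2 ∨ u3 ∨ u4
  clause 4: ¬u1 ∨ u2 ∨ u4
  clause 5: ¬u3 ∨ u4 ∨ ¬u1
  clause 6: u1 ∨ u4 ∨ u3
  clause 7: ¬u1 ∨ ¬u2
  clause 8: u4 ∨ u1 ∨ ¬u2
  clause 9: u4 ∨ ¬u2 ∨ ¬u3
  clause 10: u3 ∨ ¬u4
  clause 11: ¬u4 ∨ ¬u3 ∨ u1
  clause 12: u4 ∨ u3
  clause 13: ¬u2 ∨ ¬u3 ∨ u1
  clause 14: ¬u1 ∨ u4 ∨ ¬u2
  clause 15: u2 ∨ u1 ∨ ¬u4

There are 2^4 = 16 truth assignments over (u1, u2, u3, u4).
Check each against the 15 clauses (columns in the order u1, u2, u3, u4):
  F F F F  ✗ fails (u2 ∨ u3)
  F F F T  ✗ fails (u2 ∨ u3)
  F F T F  ✓ satisfies all
  F F T T  ✗ fails (¬u4 ∨ ¬u3 ∨ u1)
  F T F F  ✗ fails (u1 ∨ u4 ∨ u3)
  F T F T  ✗ fails (u3 ∨ ¬u4)
  F T T F  ✗ fails (u4 ∨ u1 ∨ ¬u2)
  F T T T  ✗ fails (¬u4 ∨ ¬u3 ∨ u1)
  T F F F  ✗ fails (u4 ∨ ¬u1)
  T F F T  ✗ fails (u2 ∨ u3)
  T F T F  ✗ fails (u4 ∨ ¬u1)
  T F T T  ✓ satisfies all
  T T F F  ✗ fails (u4 ∨ ¬u1)
  T T F T  ✗ fails (¬u1 ∨ ¬u2)
  T T T F  ✗ fails (u4 ∨ ¬u1)
  T T T T  ✗ fails (¬u1 ∨ ¬u2)
2 of the 16 rows are models.

2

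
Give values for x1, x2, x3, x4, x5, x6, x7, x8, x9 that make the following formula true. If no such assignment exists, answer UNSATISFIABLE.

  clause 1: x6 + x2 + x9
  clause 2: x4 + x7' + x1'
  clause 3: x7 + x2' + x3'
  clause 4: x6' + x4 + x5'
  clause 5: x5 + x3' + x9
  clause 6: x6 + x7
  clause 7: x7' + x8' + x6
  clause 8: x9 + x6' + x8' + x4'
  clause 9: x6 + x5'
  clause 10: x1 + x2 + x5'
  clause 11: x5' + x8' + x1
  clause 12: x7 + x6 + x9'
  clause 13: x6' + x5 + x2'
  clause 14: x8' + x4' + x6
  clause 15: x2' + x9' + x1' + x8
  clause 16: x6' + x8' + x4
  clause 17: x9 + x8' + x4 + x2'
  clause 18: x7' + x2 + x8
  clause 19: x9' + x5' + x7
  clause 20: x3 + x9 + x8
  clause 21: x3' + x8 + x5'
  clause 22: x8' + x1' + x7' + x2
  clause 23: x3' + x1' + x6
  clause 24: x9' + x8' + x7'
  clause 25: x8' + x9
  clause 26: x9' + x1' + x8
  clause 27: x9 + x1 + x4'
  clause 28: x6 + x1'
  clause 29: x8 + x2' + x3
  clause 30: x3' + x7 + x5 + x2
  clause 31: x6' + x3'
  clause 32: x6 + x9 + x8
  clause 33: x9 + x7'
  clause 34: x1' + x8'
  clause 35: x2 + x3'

x1=0,  x2=0,  x3=0,  x4=1,  x5=0,  x6=1,  x7=0,  x8=0,  x9=1

Branch on x6: set x6 = 1.
Unit clause (x3') forces x3 = 0.
Branch on x4: set x4 = 1.
Branch on x9: set x9 = 1.
Branch on x5: set x5 = 0.
Unit clause (x2') forces x2 = 0.
Branch on x7: set x7 = 0.
Branch on x1: set x1 = 0.
No clause remains; x8 is free.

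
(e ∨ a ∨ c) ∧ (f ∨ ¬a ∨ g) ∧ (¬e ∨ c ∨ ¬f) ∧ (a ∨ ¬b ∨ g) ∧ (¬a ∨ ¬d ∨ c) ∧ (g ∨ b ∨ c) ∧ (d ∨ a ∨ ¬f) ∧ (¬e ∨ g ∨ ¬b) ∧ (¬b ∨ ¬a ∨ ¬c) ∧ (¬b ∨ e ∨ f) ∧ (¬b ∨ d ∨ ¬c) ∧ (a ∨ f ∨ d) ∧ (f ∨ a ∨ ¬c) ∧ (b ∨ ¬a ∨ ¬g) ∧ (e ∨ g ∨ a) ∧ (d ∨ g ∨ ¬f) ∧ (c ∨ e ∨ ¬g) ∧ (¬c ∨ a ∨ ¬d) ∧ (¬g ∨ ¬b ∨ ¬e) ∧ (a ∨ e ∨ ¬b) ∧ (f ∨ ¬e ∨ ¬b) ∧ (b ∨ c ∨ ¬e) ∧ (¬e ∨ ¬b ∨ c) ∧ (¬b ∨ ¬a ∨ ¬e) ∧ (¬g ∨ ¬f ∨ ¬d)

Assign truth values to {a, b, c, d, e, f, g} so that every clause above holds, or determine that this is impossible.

a ↦ True,  b ↦ False,  c ↦ True,  d ↦ True,  e ↦ True,  f ↦ True,  g ↦ False

Suppose e = True.
Suppose c = True.
Suppose g = False.
The clause (¬b) is unit, so b = False.
Suppose f = True.
The clause (d) is unit, so d = True.
The clause (a) is unit, so a = True.
All clauses are satisfied.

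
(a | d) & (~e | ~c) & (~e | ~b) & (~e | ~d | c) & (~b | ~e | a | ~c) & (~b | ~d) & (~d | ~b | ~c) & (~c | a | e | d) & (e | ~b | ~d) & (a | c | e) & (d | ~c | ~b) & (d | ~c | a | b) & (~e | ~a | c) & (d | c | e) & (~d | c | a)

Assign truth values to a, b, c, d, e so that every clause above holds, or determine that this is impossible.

Suppose a = 1.
Suppose e = 0.
Suppose b = 0.
Suppose d = 0.
(c) alone gives c = 1.
All clauses are satisfied.

a: 1,  b: 0,  c: 1,  d: 0,  e: 0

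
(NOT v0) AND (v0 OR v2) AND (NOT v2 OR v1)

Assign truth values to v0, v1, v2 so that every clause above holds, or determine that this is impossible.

v0=false, v1=true, v2=true

From the singleton clause (NOT v0), v0 = false.
From the singleton clause (v2), v2 = true.
From the singleton clause (v1), v1 = true.
Every clause now holds.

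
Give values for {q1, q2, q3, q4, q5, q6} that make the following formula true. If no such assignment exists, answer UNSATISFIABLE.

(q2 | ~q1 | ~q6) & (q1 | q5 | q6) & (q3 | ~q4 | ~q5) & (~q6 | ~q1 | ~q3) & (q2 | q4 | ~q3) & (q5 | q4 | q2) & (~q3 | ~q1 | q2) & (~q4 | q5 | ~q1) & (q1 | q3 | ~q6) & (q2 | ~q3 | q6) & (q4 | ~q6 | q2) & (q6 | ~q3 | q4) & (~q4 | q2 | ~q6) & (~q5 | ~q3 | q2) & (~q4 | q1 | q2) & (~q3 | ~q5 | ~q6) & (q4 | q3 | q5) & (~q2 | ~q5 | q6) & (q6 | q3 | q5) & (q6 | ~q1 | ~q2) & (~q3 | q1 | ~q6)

Try q2 = 0.
Try q1 = 0.
Unit clause (~q4) forces q4 = 0.
Unit clause (~q3) forces q3 = 0.
Unit clause (q5) forces q5 = 1.
Unit clause (~q6) forces q6 = 0.
This assignment satisfies each clause.

q1 ↦ 0; q2 ↦ 0; q3 ↦ 0; q4 ↦ 0; q5 ↦ 1; q6 ↦ 0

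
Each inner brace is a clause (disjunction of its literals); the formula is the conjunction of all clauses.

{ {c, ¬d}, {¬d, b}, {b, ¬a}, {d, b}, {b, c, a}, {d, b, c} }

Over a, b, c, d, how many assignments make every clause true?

6

There are 2^4 = 16 truth assignments over (a, b, c, d).
Check each against the 6 clauses (columns in the order a, b, c, d):
  F F F F  ✗ fails (d ∨ b)
  F F F T  ✗ fails (c ∨ ¬d)
  F F T F  ✗ fails (d ∨ b)
  F F T T  ✗ fails (¬d ∨ b)
  F T F F  ✓ satisfies all
  F T F T  ✗ fails (c ∨ ¬d)
  F T T F  ✓ satisfies all
  F T T T  ✓ satisfies all
  T F F F  ✗ fails (b ∨ ¬a)
  T F F T  ✗ fails (c ∨ ¬d)
  T F T F  ✗ fails (b ∨ ¬a)
  T F T T  ✗ fails (¬d ∨ b)
  T T F F  ✓ satisfies all
  T T F T  ✗ fails (c ∨ ¬d)
  T T T F  ✓ satisfies all
  T T T T  ✓ satisfies all
6 of the 16 rows are models.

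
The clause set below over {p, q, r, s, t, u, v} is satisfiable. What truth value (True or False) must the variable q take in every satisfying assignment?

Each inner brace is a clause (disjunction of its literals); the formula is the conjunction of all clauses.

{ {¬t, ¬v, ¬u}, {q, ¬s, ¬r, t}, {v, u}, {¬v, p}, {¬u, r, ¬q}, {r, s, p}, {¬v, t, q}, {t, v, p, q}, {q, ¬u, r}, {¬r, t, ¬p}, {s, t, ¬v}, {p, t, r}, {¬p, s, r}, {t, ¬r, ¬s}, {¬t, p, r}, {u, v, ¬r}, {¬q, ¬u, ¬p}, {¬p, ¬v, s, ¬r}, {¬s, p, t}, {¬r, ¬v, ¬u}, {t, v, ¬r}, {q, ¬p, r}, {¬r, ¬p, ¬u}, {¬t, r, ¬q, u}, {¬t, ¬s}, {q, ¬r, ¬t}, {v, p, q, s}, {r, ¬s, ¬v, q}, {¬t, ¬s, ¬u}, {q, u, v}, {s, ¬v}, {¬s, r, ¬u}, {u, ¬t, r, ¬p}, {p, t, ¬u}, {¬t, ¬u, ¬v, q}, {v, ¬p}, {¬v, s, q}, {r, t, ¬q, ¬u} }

True

Suppose q = False.
Branch on v: set v = True.
From the singleton clause (p), p = True.
From the singleton clause (t), t = True.
From the singleton clause (¬u), u = False.
From the singleton clause (r), r = True.
That conflicts with the unit clause (¬r).
Backtrack on v: now try v = False.
From the singleton clause (u), u = True.
From the singleton clause (r), r = True.
From the singleton clause (t), t = True.
That conflicts with the unit clause (¬t).
Neither v = True nor v = False works.
So every satisfying assignment has q = True.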